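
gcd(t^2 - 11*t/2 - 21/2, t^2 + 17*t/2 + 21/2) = t + 3/2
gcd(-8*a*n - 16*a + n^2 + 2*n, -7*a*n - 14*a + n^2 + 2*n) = n + 2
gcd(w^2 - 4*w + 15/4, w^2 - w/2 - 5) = w - 5/2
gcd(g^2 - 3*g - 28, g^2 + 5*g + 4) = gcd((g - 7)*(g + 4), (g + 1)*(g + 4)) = g + 4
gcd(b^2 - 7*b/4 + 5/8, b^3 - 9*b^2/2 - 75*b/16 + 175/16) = b - 5/4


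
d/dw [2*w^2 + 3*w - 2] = 4*w + 3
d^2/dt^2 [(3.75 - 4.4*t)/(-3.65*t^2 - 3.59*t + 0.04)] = ((4.4*t - 3.75)*(7.3*t + 3.59)*(14.6*t + 7.18) - (96.36*t + 4.217)*(3.65*t^2 + 3.59*t - 0.04))/(3.65*t^2 + 3.59*t - 0.04)^3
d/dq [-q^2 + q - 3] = 1 - 2*q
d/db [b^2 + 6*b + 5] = 2*b + 6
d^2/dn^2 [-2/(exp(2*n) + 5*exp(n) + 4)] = 2*(-2*(2*exp(n) + 5)^2*exp(n) + (4*exp(n) + 5)*(exp(2*n) + 5*exp(n) + 4))*exp(n)/(exp(2*n) + 5*exp(n) + 4)^3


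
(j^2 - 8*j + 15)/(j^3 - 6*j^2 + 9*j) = (j - 5)/(j*(j - 3))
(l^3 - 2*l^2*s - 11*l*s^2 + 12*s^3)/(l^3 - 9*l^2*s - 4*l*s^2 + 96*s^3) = (-l + s)/(-l + 8*s)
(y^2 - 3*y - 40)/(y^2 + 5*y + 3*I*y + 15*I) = (y - 8)/(y + 3*I)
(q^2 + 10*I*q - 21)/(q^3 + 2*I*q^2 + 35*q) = (q + 3*I)/(q*(q - 5*I))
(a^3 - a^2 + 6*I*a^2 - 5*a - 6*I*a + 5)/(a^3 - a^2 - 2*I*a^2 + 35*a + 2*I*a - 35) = (a + I)/(a - 7*I)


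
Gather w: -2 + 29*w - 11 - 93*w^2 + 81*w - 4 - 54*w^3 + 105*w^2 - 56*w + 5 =-54*w^3 + 12*w^2 + 54*w - 12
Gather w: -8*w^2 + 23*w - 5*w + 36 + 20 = -8*w^2 + 18*w + 56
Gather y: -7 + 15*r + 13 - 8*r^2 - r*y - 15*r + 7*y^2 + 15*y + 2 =-8*r^2 + 7*y^2 + y*(15 - r) + 8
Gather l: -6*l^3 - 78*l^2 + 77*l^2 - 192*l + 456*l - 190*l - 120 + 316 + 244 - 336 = -6*l^3 - l^2 + 74*l + 104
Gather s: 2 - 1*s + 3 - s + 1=6 - 2*s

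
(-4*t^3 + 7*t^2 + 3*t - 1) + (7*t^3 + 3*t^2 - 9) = 3*t^3 + 10*t^2 + 3*t - 10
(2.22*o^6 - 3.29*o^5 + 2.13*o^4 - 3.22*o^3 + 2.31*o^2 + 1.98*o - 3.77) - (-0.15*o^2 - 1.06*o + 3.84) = 2.22*o^6 - 3.29*o^5 + 2.13*o^4 - 3.22*o^3 + 2.46*o^2 + 3.04*o - 7.61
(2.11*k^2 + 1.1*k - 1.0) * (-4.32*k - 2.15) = -9.1152*k^3 - 9.2885*k^2 + 1.955*k + 2.15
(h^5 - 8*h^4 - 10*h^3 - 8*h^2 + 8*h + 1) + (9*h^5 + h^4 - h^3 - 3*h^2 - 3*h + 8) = 10*h^5 - 7*h^4 - 11*h^3 - 11*h^2 + 5*h + 9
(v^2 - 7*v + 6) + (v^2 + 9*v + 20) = 2*v^2 + 2*v + 26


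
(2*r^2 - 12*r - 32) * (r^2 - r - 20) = 2*r^4 - 14*r^3 - 60*r^2 + 272*r + 640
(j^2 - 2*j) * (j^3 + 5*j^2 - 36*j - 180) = j^5 + 3*j^4 - 46*j^3 - 108*j^2 + 360*j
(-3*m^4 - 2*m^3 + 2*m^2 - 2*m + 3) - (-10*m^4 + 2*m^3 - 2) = 7*m^4 - 4*m^3 + 2*m^2 - 2*m + 5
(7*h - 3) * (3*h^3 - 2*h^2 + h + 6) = 21*h^4 - 23*h^3 + 13*h^2 + 39*h - 18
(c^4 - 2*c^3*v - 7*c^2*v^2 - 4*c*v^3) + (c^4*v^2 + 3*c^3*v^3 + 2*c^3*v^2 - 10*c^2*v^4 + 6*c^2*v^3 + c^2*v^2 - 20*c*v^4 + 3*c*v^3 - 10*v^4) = c^4*v^2 + c^4 + 3*c^3*v^3 + 2*c^3*v^2 - 2*c^3*v - 10*c^2*v^4 + 6*c^2*v^3 - 6*c^2*v^2 - 20*c*v^4 - c*v^3 - 10*v^4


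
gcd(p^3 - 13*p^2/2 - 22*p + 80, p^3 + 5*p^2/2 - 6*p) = p + 4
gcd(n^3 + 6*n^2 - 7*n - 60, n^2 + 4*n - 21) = n - 3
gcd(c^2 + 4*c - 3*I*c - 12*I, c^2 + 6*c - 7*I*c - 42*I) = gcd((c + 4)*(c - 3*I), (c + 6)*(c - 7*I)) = 1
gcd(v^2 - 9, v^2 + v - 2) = 1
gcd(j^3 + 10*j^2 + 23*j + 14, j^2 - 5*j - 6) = j + 1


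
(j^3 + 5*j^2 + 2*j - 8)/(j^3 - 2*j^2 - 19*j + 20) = (j + 2)/(j - 5)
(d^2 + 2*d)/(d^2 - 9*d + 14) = d*(d + 2)/(d^2 - 9*d + 14)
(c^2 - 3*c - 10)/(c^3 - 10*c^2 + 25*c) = (c + 2)/(c*(c - 5))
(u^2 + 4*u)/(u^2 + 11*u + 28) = u/(u + 7)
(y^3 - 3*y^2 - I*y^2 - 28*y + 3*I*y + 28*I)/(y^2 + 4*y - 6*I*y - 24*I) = (y^2 - y*(7 + I) + 7*I)/(y - 6*I)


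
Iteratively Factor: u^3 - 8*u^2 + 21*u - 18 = (u - 2)*(u^2 - 6*u + 9) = (u - 3)*(u - 2)*(u - 3)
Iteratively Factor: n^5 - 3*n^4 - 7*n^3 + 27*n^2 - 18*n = (n - 1)*(n^4 - 2*n^3 - 9*n^2 + 18*n) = n*(n - 1)*(n^3 - 2*n^2 - 9*n + 18) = n*(n - 2)*(n - 1)*(n^2 - 9) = n*(n - 3)*(n - 2)*(n - 1)*(n + 3)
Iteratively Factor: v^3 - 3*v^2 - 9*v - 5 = (v + 1)*(v^2 - 4*v - 5) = (v - 5)*(v + 1)*(v + 1)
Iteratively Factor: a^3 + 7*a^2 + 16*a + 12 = (a + 2)*(a^2 + 5*a + 6) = (a + 2)^2*(a + 3)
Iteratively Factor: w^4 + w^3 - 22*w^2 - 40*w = (w + 4)*(w^3 - 3*w^2 - 10*w) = (w + 2)*(w + 4)*(w^2 - 5*w) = w*(w + 2)*(w + 4)*(w - 5)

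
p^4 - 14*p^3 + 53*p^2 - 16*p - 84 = (p - 7)*(p - 6)*(p - 2)*(p + 1)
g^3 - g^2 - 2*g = g*(g - 2)*(g + 1)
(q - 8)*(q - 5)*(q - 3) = q^3 - 16*q^2 + 79*q - 120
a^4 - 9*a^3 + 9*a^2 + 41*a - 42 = (a - 7)*(a - 3)*(a - 1)*(a + 2)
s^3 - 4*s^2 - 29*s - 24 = (s - 8)*(s + 1)*(s + 3)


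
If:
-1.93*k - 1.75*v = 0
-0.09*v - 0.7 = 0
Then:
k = 7.05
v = -7.78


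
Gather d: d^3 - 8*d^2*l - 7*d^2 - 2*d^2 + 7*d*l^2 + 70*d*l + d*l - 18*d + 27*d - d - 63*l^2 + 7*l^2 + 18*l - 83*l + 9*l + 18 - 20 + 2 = d^3 + d^2*(-8*l - 9) + d*(7*l^2 + 71*l + 8) - 56*l^2 - 56*l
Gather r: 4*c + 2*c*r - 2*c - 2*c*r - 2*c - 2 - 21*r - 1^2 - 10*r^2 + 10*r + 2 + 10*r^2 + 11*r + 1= 0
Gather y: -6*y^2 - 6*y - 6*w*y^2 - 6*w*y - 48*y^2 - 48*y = y^2*(-6*w - 54) + y*(-6*w - 54)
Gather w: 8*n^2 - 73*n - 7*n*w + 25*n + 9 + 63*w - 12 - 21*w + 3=8*n^2 - 48*n + w*(42 - 7*n)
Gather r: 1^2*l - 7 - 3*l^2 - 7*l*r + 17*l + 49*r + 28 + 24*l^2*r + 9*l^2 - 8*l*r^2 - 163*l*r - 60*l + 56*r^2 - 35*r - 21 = 6*l^2 - 42*l + r^2*(56 - 8*l) + r*(24*l^2 - 170*l + 14)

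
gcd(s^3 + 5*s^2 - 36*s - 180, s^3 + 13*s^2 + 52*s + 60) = s^2 + 11*s + 30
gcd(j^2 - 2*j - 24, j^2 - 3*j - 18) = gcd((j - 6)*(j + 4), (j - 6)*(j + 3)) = j - 6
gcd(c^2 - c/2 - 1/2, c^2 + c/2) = c + 1/2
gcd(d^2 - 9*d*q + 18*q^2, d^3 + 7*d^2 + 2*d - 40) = 1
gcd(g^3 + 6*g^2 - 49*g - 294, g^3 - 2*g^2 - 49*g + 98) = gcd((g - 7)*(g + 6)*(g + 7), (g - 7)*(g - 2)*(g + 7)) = g^2 - 49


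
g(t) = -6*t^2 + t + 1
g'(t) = 1 - 12*t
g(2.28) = -27.91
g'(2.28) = -26.36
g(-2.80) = -48.84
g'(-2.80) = 34.60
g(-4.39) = -119.02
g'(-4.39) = 53.68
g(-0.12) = 0.79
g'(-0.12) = 2.44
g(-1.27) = -9.95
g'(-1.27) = 16.24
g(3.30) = -61.04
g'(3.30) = -38.60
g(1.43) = -9.84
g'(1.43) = -16.16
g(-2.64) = -43.46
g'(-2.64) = 32.68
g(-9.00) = -494.00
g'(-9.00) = 109.00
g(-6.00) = -221.00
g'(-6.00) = 73.00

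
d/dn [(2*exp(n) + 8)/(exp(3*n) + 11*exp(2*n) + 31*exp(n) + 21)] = 2*(-(exp(n) + 4)*(3*exp(2*n) + 22*exp(n) + 31) + exp(3*n) + 11*exp(2*n) + 31*exp(n) + 21)*exp(n)/(exp(3*n) + 11*exp(2*n) + 31*exp(n) + 21)^2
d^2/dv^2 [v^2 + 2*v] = 2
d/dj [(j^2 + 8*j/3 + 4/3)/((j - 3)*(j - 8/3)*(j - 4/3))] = 3*(-27*j^4 - 144*j^3 + 816*j^2 - 72*j - 1328)/(81*j^6 - 1134*j^5 + 6489*j^4 - 19368*j^3 + 31696*j^2 - 26880*j + 9216)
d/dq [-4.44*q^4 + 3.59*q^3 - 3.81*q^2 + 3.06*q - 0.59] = -17.76*q^3 + 10.77*q^2 - 7.62*q + 3.06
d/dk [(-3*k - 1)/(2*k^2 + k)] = (6*k^2 + 4*k + 1)/(k^2*(4*k^2 + 4*k + 1))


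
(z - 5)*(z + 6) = z^2 + z - 30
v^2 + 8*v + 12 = (v + 2)*(v + 6)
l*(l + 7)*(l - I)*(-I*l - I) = -I*l^4 - l^3 - 8*I*l^3 - 8*l^2 - 7*I*l^2 - 7*l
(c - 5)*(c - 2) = c^2 - 7*c + 10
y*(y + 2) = y^2 + 2*y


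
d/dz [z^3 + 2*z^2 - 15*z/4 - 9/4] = 3*z^2 + 4*z - 15/4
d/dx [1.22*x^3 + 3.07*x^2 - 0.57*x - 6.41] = 3.66*x^2 + 6.14*x - 0.57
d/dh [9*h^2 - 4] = 18*h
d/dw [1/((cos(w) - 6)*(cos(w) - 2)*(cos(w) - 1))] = (-3*sin(w)^2 - 18*cos(w) + 23)*sin(w)/((cos(w) - 6)^2*(cos(w) - 2)^2*(cos(w) - 1)^2)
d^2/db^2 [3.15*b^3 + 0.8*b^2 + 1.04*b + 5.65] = 18.9*b + 1.6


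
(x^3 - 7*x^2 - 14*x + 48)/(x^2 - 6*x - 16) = (x^2 + x - 6)/(x + 2)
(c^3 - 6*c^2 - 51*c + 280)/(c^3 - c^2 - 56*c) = (c - 5)/c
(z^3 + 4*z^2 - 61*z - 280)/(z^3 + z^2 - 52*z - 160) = (z + 7)/(z + 4)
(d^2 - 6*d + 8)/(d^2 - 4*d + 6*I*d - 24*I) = (d - 2)/(d + 6*I)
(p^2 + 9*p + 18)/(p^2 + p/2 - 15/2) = 2*(p + 6)/(2*p - 5)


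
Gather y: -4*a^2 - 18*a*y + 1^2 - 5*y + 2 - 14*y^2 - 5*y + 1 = -4*a^2 - 14*y^2 + y*(-18*a - 10) + 4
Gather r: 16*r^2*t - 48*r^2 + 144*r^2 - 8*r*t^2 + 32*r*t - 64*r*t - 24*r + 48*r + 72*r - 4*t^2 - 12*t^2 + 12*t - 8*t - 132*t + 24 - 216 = r^2*(16*t + 96) + r*(-8*t^2 - 32*t + 96) - 16*t^2 - 128*t - 192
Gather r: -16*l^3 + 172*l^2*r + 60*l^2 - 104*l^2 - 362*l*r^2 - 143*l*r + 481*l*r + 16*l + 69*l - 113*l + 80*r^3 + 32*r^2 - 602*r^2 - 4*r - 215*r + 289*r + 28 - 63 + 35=-16*l^3 - 44*l^2 - 28*l + 80*r^3 + r^2*(-362*l - 570) + r*(172*l^2 + 338*l + 70)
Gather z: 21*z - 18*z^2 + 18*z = -18*z^2 + 39*z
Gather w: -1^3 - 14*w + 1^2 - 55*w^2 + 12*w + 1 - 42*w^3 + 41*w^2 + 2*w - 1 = -42*w^3 - 14*w^2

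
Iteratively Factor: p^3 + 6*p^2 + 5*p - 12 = (p + 3)*(p^2 + 3*p - 4) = (p - 1)*(p + 3)*(p + 4)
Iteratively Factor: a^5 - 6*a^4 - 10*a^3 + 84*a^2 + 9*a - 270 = (a - 3)*(a^4 - 3*a^3 - 19*a^2 + 27*a + 90) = (a - 5)*(a - 3)*(a^3 + 2*a^2 - 9*a - 18) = (a - 5)*(a - 3)*(a + 3)*(a^2 - a - 6) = (a - 5)*(a - 3)*(a + 2)*(a + 3)*(a - 3)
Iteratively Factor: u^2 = (u)*(u)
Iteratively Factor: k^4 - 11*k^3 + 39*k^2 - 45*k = (k)*(k^3 - 11*k^2 + 39*k - 45) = k*(k - 3)*(k^2 - 8*k + 15) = k*(k - 5)*(k - 3)*(k - 3)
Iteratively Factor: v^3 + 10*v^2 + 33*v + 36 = (v + 4)*(v^2 + 6*v + 9) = (v + 3)*(v + 4)*(v + 3)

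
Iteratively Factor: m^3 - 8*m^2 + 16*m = (m - 4)*(m^2 - 4*m) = m*(m - 4)*(m - 4)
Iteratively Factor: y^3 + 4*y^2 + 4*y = (y + 2)*(y^2 + 2*y) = y*(y + 2)*(y + 2)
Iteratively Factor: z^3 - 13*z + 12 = (z + 4)*(z^2 - 4*z + 3) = (z - 1)*(z + 4)*(z - 3)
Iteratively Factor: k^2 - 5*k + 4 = (k - 1)*(k - 4)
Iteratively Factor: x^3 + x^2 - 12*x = (x + 4)*(x^2 - 3*x) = x*(x + 4)*(x - 3)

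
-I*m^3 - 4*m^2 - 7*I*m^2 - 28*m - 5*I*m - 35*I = (m + 7)*(m - 5*I)*(-I*m + 1)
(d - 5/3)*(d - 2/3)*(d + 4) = d^3 + 5*d^2/3 - 74*d/9 + 40/9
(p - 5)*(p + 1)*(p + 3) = p^3 - p^2 - 17*p - 15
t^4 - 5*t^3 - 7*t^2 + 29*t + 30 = (t - 5)*(t - 3)*(t + 1)*(t + 2)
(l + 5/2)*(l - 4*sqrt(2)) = l^2 - 4*sqrt(2)*l + 5*l/2 - 10*sqrt(2)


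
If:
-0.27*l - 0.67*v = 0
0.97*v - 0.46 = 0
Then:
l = -1.18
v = 0.47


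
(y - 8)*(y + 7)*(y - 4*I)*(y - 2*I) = y^4 - y^3 - 6*I*y^3 - 64*y^2 + 6*I*y^2 + 8*y + 336*I*y + 448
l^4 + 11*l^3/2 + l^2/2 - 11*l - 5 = (l + 1/2)*(l + 5)*(l - sqrt(2))*(l + sqrt(2))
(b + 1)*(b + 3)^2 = b^3 + 7*b^2 + 15*b + 9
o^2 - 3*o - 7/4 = (o - 7/2)*(o + 1/2)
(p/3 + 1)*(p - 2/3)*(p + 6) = p^3/3 + 25*p^2/9 + 4*p - 4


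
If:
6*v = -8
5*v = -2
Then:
No Solution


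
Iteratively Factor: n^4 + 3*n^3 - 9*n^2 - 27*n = (n)*(n^3 + 3*n^2 - 9*n - 27) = n*(n + 3)*(n^2 - 9) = n*(n + 3)^2*(n - 3)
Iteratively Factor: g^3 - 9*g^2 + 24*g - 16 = (g - 1)*(g^2 - 8*g + 16) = (g - 4)*(g - 1)*(g - 4)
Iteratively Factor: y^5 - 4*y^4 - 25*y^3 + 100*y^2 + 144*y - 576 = (y - 4)*(y^4 - 25*y^2 + 144) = (y - 4)*(y + 3)*(y^3 - 3*y^2 - 16*y + 48) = (y - 4)^2*(y + 3)*(y^2 + y - 12) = (y - 4)^2*(y - 3)*(y + 3)*(y + 4)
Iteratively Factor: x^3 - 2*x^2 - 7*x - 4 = (x + 1)*(x^2 - 3*x - 4) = (x - 4)*(x + 1)*(x + 1)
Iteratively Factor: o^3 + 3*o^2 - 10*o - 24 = (o + 4)*(o^2 - o - 6) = (o + 2)*(o + 4)*(o - 3)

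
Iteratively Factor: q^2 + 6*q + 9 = (q + 3)*(q + 3)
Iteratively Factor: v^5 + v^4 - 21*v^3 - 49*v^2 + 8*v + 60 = (v - 1)*(v^4 + 2*v^3 - 19*v^2 - 68*v - 60) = (v - 5)*(v - 1)*(v^3 + 7*v^2 + 16*v + 12) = (v - 5)*(v - 1)*(v + 3)*(v^2 + 4*v + 4) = (v - 5)*(v - 1)*(v + 2)*(v + 3)*(v + 2)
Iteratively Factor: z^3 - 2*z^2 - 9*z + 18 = (z + 3)*(z^2 - 5*z + 6) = (z - 3)*(z + 3)*(z - 2)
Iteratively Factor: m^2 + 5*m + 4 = (m + 1)*(m + 4)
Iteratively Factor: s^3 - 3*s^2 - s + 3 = (s - 1)*(s^2 - 2*s - 3) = (s - 1)*(s + 1)*(s - 3)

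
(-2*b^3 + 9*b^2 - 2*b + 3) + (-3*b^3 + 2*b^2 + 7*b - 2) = -5*b^3 + 11*b^2 + 5*b + 1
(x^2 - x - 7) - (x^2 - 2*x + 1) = x - 8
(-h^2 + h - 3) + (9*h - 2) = -h^2 + 10*h - 5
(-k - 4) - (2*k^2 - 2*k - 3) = -2*k^2 + k - 1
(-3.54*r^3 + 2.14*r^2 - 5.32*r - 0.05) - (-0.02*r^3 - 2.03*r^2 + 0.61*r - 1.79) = -3.52*r^3 + 4.17*r^2 - 5.93*r + 1.74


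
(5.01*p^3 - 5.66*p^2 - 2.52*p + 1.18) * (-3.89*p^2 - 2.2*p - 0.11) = -19.4889*p^5 + 10.9954*p^4 + 21.7037*p^3 + 1.5764*p^2 - 2.3188*p - 0.1298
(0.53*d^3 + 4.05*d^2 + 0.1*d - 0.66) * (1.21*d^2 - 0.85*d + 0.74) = 0.6413*d^5 + 4.45*d^4 - 2.9293*d^3 + 2.1134*d^2 + 0.635*d - 0.4884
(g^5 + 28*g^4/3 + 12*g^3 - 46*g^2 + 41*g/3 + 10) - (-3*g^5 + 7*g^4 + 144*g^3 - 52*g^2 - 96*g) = 4*g^5 + 7*g^4/3 - 132*g^3 + 6*g^2 + 329*g/3 + 10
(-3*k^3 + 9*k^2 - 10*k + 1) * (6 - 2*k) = 6*k^4 - 36*k^3 + 74*k^2 - 62*k + 6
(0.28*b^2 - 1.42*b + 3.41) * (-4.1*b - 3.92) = -1.148*b^3 + 4.7244*b^2 - 8.4146*b - 13.3672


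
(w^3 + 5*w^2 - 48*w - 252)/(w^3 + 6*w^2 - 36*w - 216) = (w - 7)/(w - 6)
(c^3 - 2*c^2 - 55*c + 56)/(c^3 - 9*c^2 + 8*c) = (c + 7)/c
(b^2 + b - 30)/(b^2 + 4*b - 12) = (b - 5)/(b - 2)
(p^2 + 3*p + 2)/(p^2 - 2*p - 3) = (p + 2)/(p - 3)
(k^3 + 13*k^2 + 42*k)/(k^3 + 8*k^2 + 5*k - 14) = k*(k + 6)/(k^2 + k - 2)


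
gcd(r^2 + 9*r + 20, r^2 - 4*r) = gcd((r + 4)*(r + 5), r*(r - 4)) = 1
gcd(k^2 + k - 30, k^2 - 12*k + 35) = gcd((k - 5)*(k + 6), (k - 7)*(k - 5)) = k - 5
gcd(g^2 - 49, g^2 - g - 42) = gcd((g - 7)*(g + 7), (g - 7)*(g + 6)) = g - 7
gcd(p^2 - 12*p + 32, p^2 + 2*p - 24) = p - 4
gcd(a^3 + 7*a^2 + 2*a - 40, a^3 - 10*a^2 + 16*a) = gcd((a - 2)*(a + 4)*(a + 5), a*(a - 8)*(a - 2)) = a - 2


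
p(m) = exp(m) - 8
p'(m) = exp(m)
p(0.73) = -5.92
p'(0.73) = 2.08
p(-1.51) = -7.78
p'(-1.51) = 0.22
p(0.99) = -5.31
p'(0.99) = 2.69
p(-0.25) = -7.22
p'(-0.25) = 0.78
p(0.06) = -6.94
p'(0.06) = 1.06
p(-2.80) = -7.94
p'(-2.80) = 0.06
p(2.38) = 2.80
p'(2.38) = 10.80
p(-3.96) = -7.98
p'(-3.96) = 0.02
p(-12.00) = -8.00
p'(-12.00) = 0.00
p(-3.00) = -7.95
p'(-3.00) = 0.05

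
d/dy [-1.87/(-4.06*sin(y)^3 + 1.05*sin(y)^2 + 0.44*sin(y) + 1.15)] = (-22.7766*sin(y)^2 + 3.927*sin(y) + 0.8228)*cos(y)/(-4.06*sin(y)^3 + 1.05*sin(y)^2 + 0.44*sin(y) + 1.15)^2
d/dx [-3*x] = -3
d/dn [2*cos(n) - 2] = -2*sin(n)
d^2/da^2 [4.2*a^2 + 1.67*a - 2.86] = 8.40000000000000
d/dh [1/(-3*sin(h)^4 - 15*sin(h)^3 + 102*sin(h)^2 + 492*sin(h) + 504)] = (7*sin(h) - 4*cos(h)^2 - 78)*cos(h)/(3*(sin(h) - 6)^2*(sin(h) + 2)^3*(sin(h) + 7)^2)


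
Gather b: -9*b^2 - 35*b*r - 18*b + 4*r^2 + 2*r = -9*b^2 + b*(-35*r - 18) + 4*r^2 + 2*r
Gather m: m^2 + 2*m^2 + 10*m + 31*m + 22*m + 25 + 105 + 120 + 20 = 3*m^2 + 63*m + 270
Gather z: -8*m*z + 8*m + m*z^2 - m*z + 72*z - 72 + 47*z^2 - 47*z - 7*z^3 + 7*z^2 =8*m - 7*z^3 + z^2*(m + 54) + z*(25 - 9*m) - 72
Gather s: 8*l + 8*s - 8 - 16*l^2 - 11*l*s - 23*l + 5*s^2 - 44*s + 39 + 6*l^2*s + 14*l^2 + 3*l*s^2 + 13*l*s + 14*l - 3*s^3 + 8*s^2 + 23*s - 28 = -2*l^2 - l - 3*s^3 + s^2*(3*l + 13) + s*(6*l^2 + 2*l - 13) + 3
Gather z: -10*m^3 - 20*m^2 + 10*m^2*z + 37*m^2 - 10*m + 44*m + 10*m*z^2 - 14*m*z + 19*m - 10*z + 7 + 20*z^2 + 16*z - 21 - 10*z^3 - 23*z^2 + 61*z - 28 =-10*m^3 + 17*m^2 + 53*m - 10*z^3 + z^2*(10*m - 3) + z*(10*m^2 - 14*m + 67) - 42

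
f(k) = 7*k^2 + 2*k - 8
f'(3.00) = 44.00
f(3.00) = 61.00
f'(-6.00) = -82.00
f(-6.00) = 232.00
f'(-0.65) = -7.10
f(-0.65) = -6.34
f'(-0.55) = -5.70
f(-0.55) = -6.98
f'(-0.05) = 1.30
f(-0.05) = -8.08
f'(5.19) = 74.66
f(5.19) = 190.93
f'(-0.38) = -3.32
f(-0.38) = -7.75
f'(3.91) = 56.74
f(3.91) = 106.84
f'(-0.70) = -7.80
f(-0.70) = -5.97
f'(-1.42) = -17.88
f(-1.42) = 3.27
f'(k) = 14*k + 2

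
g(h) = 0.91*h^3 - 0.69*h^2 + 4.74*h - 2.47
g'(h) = 2.73*h^2 - 1.38*h + 4.74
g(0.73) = 0.98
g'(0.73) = 5.19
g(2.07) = 12.46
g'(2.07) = 13.58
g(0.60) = 0.32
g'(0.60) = 4.89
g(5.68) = 168.95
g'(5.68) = 84.98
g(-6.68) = -336.17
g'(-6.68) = 135.78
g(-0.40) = -4.53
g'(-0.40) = 5.73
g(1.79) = 9.02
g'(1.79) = 11.02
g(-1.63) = -15.97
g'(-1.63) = 14.24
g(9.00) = 647.69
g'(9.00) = 213.45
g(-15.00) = -3300.07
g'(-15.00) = 639.69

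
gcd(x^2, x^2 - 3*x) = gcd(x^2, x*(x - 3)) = x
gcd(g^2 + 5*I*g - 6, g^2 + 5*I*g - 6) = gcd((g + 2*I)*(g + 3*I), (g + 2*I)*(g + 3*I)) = g^2 + 5*I*g - 6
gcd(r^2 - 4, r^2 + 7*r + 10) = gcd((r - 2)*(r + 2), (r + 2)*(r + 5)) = r + 2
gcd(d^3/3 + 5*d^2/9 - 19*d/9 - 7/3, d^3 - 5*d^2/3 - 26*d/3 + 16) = d + 3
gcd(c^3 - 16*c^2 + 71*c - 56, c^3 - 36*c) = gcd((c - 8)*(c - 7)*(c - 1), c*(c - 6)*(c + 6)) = 1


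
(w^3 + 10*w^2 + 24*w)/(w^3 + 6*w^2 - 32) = w*(w + 6)/(w^2 + 2*w - 8)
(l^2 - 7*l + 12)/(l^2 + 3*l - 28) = (l - 3)/(l + 7)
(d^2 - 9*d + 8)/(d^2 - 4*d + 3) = (d - 8)/(d - 3)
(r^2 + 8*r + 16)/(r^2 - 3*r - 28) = (r + 4)/(r - 7)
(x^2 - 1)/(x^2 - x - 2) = (x - 1)/(x - 2)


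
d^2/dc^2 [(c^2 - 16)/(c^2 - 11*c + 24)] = 2*(11*c^3 - 120*c^2 + 528*c - 976)/(c^6 - 33*c^5 + 435*c^4 - 2915*c^3 + 10440*c^2 - 19008*c + 13824)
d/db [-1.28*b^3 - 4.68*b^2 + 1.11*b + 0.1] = -3.84*b^2 - 9.36*b + 1.11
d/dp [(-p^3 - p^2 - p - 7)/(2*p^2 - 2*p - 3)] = (-2*p^4 + 4*p^3 + 13*p^2 + 34*p - 11)/(4*p^4 - 8*p^3 - 8*p^2 + 12*p + 9)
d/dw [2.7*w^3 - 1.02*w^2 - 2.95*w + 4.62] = 8.1*w^2 - 2.04*w - 2.95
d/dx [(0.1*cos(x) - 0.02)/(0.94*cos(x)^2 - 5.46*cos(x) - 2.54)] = (0.094*cos(x)^2 - 0.0376*cos(x) + 0.3632)*sin(x)/(0.8836*cos(x)^4 - 10.2648*cos(x)^3 + 25.0364*cos(x)^2 + 27.7368*cos(x) + 6.4516)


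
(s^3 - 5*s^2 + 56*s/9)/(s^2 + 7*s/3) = (9*s^2 - 45*s + 56)/(3*(3*s + 7))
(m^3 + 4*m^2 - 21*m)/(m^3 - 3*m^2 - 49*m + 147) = m/(m - 7)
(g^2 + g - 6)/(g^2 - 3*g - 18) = (g - 2)/(g - 6)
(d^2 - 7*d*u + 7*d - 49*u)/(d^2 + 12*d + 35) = (d - 7*u)/(d + 5)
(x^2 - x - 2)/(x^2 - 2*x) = (x + 1)/x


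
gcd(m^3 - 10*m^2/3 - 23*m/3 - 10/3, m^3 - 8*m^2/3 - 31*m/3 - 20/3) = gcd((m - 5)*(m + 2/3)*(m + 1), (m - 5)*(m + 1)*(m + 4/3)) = m^2 - 4*m - 5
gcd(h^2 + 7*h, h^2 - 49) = h + 7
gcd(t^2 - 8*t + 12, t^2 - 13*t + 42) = t - 6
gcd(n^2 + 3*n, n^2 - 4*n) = n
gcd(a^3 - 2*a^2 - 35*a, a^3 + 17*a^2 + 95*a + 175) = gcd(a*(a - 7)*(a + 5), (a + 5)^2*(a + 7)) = a + 5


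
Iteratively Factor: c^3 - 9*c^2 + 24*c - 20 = (c - 2)*(c^2 - 7*c + 10) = (c - 5)*(c - 2)*(c - 2)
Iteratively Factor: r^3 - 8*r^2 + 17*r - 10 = (r - 5)*(r^2 - 3*r + 2) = (r - 5)*(r - 1)*(r - 2)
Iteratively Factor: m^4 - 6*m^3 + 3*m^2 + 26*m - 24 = (m - 1)*(m^3 - 5*m^2 - 2*m + 24) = (m - 4)*(m - 1)*(m^2 - m - 6) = (m - 4)*(m - 1)*(m + 2)*(m - 3)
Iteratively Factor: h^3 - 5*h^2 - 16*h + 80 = (h + 4)*(h^2 - 9*h + 20) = (h - 4)*(h + 4)*(h - 5)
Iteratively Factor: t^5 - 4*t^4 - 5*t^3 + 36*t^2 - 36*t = (t + 3)*(t^4 - 7*t^3 + 16*t^2 - 12*t) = (t - 2)*(t + 3)*(t^3 - 5*t^2 + 6*t) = t*(t - 2)*(t + 3)*(t^2 - 5*t + 6) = t*(t - 2)^2*(t + 3)*(t - 3)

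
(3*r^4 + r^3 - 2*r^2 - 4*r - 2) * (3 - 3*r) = -9*r^5 + 6*r^4 + 9*r^3 + 6*r^2 - 6*r - 6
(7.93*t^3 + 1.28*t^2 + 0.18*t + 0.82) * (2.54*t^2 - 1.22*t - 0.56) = 20.1422*t^5 - 6.4234*t^4 - 5.5452*t^3 + 1.1464*t^2 - 1.1012*t - 0.4592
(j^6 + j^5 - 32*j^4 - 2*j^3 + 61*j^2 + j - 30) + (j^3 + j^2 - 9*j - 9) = j^6 + j^5 - 32*j^4 - j^3 + 62*j^2 - 8*j - 39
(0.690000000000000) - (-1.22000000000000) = 1.91000000000000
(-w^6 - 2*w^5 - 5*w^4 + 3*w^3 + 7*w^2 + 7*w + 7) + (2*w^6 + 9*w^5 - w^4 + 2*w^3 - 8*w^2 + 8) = w^6 + 7*w^5 - 6*w^4 + 5*w^3 - w^2 + 7*w + 15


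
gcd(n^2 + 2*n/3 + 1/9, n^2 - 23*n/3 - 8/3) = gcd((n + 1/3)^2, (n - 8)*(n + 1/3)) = n + 1/3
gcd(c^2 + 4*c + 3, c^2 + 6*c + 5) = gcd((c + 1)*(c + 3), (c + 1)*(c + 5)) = c + 1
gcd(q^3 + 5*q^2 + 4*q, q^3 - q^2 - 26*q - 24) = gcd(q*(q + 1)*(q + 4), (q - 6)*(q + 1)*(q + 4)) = q^2 + 5*q + 4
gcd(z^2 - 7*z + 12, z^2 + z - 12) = z - 3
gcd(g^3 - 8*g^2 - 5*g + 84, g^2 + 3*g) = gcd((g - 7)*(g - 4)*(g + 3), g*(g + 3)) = g + 3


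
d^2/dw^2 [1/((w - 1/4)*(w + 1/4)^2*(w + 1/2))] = 1024*(2560*w^4 + 1600*w^3 + 48*w^2 - 52*w + 11)/(131072*w^10 + 229376*w^9 + 122880*w^8 - 2048*w^7 - 22016*w^6 - 4992*w^5 + 928*w^4 + 424*w^3 + 12*w^2 - 10*w - 1)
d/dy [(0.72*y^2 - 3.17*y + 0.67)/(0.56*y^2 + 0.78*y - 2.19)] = (2.3368*y^2 - 3.904*y + 6.4197)/(0.3136*y^4 + 0.8736*y^3 - 1.8444*y^2 - 3.4164*y + 4.7961)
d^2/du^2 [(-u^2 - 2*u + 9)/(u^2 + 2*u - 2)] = 42*(u^2 + 2*u + 2)/(u^6 + 6*u^5 + 6*u^4 - 16*u^3 - 12*u^2 + 24*u - 8)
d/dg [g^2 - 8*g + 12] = 2*g - 8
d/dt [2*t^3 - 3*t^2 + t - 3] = 6*t^2 - 6*t + 1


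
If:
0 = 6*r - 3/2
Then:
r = 1/4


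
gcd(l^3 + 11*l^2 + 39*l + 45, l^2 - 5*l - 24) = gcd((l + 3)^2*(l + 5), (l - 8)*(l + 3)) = l + 3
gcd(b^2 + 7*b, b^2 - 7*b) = b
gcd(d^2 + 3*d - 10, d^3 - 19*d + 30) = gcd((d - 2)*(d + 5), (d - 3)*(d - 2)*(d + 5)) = d^2 + 3*d - 10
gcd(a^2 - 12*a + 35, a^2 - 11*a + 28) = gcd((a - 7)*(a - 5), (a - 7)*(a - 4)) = a - 7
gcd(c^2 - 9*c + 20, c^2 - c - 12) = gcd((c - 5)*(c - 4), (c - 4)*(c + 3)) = c - 4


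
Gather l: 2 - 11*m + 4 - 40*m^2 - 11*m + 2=-40*m^2 - 22*m + 8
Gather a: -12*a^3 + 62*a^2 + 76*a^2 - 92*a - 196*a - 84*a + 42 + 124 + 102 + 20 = -12*a^3 + 138*a^2 - 372*a + 288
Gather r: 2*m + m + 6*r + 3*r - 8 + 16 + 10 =3*m + 9*r + 18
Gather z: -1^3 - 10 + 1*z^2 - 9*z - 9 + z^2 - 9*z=2*z^2 - 18*z - 20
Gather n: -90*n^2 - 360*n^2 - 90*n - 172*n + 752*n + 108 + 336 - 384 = -450*n^2 + 490*n + 60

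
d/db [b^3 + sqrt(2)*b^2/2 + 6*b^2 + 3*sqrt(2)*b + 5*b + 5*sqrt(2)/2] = 3*b^2 + sqrt(2)*b + 12*b + 3*sqrt(2) + 5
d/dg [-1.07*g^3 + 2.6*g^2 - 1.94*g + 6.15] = -3.21*g^2 + 5.2*g - 1.94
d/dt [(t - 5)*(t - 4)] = 2*t - 9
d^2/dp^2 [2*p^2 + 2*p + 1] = 4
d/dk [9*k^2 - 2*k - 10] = 18*k - 2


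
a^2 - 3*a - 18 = (a - 6)*(a + 3)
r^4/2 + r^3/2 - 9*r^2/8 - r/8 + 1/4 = (r/2 + 1)*(r - 1)*(r - 1/2)*(r + 1/2)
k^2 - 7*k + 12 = (k - 4)*(k - 3)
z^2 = z^2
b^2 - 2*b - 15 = (b - 5)*(b + 3)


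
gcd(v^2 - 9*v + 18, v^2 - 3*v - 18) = v - 6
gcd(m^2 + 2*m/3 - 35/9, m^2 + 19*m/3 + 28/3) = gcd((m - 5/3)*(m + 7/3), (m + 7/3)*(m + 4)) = m + 7/3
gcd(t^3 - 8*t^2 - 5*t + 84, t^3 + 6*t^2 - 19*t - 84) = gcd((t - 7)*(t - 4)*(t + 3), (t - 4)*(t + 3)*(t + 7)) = t^2 - t - 12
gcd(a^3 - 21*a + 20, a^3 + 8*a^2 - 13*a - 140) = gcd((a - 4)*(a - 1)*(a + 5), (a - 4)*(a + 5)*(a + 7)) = a^2 + a - 20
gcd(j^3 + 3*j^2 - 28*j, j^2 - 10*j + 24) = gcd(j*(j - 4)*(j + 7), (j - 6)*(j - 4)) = j - 4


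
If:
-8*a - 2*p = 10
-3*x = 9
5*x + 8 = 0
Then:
No Solution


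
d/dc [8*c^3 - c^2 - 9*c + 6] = 24*c^2 - 2*c - 9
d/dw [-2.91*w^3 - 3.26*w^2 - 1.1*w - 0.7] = -8.73*w^2 - 6.52*w - 1.1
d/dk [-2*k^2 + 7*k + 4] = 7 - 4*k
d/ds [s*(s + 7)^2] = (s + 7)*(3*s + 7)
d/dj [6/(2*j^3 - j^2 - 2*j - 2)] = 12*(-3*j^2 + j + 1)/(-2*j^3 + j^2 + 2*j + 2)^2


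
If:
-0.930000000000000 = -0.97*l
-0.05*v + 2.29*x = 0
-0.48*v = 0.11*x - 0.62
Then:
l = 0.96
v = 1.29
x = 0.03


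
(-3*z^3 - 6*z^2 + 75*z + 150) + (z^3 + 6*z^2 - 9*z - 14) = -2*z^3 + 66*z + 136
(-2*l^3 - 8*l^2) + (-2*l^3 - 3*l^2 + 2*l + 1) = -4*l^3 - 11*l^2 + 2*l + 1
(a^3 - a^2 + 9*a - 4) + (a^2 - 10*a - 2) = a^3 - a - 6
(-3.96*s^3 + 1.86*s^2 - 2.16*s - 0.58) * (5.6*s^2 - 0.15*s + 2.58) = -22.176*s^5 + 11.01*s^4 - 22.5918*s^3 + 1.8748*s^2 - 5.4858*s - 1.4964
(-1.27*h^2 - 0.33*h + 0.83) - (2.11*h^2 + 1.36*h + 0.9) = -3.38*h^2 - 1.69*h - 0.0700000000000001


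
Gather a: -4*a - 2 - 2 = -4*a - 4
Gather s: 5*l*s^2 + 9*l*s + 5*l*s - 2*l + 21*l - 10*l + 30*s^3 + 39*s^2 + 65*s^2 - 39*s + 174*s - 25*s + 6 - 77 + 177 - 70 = 9*l + 30*s^3 + s^2*(5*l + 104) + s*(14*l + 110) + 36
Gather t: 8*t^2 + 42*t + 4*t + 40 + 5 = 8*t^2 + 46*t + 45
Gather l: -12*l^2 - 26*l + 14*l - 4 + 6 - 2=-12*l^2 - 12*l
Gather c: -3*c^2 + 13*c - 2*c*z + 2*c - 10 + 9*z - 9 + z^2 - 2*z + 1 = -3*c^2 + c*(15 - 2*z) + z^2 + 7*z - 18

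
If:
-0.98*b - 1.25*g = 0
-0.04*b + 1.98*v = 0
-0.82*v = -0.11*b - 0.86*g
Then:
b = 0.00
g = 0.00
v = 0.00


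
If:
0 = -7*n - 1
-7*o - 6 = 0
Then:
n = -1/7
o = -6/7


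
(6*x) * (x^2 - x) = 6*x^3 - 6*x^2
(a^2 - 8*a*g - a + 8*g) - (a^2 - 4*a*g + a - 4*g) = -4*a*g - 2*a + 12*g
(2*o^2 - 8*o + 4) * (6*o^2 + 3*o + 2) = 12*o^4 - 42*o^3 + 4*o^2 - 4*o + 8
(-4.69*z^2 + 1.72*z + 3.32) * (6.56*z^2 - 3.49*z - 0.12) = -30.7664*z^4 + 27.6513*z^3 + 16.3392*z^2 - 11.7932*z - 0.3984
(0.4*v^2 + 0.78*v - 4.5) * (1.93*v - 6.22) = 0.772*v^3 - 0.9826*v^2 - 13.5366*v + 27.99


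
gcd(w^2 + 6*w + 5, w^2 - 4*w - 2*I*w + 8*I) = 1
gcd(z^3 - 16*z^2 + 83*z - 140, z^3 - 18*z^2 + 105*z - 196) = z^2 - 11*z + 28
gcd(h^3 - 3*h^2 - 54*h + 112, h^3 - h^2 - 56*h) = h^2 - h - 56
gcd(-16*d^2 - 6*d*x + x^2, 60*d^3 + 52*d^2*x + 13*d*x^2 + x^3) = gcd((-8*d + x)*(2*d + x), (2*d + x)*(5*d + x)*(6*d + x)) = 2*d + x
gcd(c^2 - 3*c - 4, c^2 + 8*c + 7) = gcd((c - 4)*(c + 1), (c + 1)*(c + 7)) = c + 1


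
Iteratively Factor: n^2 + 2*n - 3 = (n - 1)*(n + 3)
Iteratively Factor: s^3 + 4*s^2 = (s)*(s^2 + 4*s) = s*(s + 4)*(s)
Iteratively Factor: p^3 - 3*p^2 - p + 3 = (p - 3)*(p^2 - 1) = (p - 3)*(p + 1)*(p - 1)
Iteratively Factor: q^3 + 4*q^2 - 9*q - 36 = (q + 3)*(q^2 + q - 12) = (q - 3)*(q + 3)*(q + 4)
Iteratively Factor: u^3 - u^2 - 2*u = (u - 2)*(u^2 + u) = (u - 2)*(u + 1)*(u)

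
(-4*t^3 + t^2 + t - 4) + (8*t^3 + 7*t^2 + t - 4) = 4*t^3 + 8*t^2 + 2*t - 8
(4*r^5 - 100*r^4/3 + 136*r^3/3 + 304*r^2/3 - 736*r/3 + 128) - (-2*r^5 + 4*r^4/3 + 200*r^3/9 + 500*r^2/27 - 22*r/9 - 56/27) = 6*r^5 - 104*r^4/3 + 208*r^3/9 + 2236*r^2/27 - 2186*r/9 + 3512/27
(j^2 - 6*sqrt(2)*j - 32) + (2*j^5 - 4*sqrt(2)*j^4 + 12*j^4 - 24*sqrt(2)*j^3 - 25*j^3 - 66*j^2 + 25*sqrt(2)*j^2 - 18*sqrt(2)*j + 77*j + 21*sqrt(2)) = 2*j^5 - 4*sqrt(2)*j^4 + 12*j^4 - 24*sqrt(2)*j^3 - 25*j^3 - 65*j^2 + 25*sqrt(2)*j^2 - 24*sqrt(2)*j + 77*j - 32 + 21*sqrt(2)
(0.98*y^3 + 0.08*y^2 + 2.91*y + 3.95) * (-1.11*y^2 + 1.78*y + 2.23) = -1.0878*y^5 + 1.6556*y^4 - 0.902300000000001*y^3 + 0.973699999999999*y^2 + 13.5203*y + 8.8085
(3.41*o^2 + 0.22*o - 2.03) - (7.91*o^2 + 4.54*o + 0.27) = -4.5*o^2 - 4.32*o - 2.3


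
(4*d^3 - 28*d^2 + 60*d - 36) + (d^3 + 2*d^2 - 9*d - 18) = 5*d^3 - 26*d^2 + 51*d - 54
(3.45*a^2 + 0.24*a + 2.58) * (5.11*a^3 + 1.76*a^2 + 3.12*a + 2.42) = 17.6295*a^5 + 7.2984*a^4 + 24.3702*a^3 + 13.6386*a^2 + 8.6304*a + 6.2436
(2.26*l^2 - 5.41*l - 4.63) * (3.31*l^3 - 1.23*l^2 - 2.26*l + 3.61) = 7.4806*l^5 - 20.6869*l^4 - 13.7786*l^3 + 26.0801*l^2 - 9.0663*l - 16.7143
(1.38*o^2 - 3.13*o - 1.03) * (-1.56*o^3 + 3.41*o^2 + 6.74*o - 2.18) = -2.1528*o^5 + 9.5886*o^4 + 0.2347*o^3 - 27.6169*o^2 - 0.1188*o + 2.2454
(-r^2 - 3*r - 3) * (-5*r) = 5*r^3 + 15*r^2 + 15*r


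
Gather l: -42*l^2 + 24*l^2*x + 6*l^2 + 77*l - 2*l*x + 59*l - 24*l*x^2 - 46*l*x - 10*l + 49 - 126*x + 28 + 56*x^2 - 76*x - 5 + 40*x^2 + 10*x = l^2*(24*x - 36) + l*(-24*x^2 - 48*x + 126) + 96*x^2 - 192*x + 72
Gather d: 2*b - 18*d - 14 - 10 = 2*b - 18*d - 24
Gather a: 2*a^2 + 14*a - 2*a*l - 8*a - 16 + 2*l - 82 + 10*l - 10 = 2*a^2 + a*(6 - 2*l) + 12*l - 108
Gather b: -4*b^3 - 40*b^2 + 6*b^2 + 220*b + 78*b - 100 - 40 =-4*b^3 - 34*b^2 + 298*b - 140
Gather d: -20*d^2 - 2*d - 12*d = -20*d^2 - 14*d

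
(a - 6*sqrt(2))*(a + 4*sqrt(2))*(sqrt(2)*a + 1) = sqrt(2)*a^3 - 3*a^2 - 50*sqrt(2)*a - 48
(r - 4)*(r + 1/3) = r^2 - 11*r/3 - 4/3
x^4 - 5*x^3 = x^3*(x - 5)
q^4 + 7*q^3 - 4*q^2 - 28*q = q*(q - 2)*(q + 2)*(q + 7)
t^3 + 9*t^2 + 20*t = t*(t + 4)*(t + 5)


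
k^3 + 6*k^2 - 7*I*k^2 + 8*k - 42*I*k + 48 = (k + 6)*(k - 8*I)*(k + I)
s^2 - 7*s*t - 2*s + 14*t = (s - 2)*(s - 7*t)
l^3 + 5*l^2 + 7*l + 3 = (l + 1)^2*(l + 3)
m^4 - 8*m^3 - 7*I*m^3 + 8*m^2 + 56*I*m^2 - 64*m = m*(m - 8)*(m - 8*I)*(m + I)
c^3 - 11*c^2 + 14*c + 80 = (c - 8)*(c - 5)*(c + 2)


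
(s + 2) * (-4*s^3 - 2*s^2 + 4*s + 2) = -4*s^4 - 10*s^3 + 10*s + 4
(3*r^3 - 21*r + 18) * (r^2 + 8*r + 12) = 3*r^5 + 24*r^4 + 15*r^3 - 150*r^2 - 108*r + 216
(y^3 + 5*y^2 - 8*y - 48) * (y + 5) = y^4 + 10*y^3 + 17*y^2 - 88*y - 240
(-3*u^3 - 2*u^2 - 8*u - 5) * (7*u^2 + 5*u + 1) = -21*u^5 - 29*u^4 - 69*u^3 - 77*u^2 - 33*u - 5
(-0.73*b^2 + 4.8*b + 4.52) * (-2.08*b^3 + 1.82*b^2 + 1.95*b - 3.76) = 1.5184*b^5 - 11.3126*b^4 - 2.0891*b^3 + 20.3312*b^2 - 9.234*b - 16.9952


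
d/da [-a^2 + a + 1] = 1 - 2*a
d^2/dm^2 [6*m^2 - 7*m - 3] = 12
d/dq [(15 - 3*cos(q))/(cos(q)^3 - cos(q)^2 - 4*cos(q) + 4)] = 3*(-23*cos(q)/2 + 8*cos(2*q) - cos(3*q)/2 - 8)*sin(q)/(cos(q)^3 - cos(q)^2 - 4*cos(q) + 4)^2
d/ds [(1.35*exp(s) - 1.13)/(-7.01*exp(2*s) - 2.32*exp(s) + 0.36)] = (9.4635*exp(2*s) - 15.8426*exp(s) - 2.1356)*exp(s)/(49.1401*exp(4*s) + 32.5264*exp(3*s) + 0.3352*exp(2*s) - 1.6704*exp(s) + 0.1296)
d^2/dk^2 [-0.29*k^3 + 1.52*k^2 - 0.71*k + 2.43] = 3.04 - 1.74*k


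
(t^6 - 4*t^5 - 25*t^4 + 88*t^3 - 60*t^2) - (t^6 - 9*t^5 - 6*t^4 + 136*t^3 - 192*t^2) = 5*t^5 - 19*t^4 - 48*t^3 + 132*t^2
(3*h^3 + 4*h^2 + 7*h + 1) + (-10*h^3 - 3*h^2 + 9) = -7*h^3 + h^2 + 7*h + 10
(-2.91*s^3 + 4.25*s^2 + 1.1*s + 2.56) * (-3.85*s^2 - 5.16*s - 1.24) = 11.2035*s^5 - 1.3469*s^4 - 22.5566*s^3 - 20.802*s^2 - 14.5736*s - 3.1744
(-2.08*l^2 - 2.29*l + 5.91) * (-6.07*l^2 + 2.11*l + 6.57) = 12.6256*l^4 + 9.5115*l^3 - 54.3712*l^2 - 2.5752*l + 38.8287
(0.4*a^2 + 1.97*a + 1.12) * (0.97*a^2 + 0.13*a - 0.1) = 0.388*a^4 + 1.9629*a^3 + 1.3025*a^2 - 0.0514*a - 0.112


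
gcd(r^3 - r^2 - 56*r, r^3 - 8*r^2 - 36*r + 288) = r - 8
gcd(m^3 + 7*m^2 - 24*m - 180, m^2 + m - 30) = m^2 + m - 30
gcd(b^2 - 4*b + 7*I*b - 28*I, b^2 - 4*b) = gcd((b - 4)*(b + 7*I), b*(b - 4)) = b - 4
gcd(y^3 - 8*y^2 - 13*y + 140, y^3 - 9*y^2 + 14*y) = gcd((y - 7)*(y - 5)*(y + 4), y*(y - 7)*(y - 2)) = y - 7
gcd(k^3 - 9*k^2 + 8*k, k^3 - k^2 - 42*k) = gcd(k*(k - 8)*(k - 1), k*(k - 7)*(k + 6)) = k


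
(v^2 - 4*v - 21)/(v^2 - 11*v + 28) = (v + 3)/(v - 4)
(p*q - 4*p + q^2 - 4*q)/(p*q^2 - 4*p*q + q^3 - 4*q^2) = 1/q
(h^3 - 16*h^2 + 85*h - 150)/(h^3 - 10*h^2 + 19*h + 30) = (h - 5)/(h + 1)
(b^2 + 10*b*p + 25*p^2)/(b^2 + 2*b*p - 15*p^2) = (-b - 5*p)/(-b + 3*p)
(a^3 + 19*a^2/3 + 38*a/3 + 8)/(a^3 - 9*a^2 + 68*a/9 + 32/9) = 3*(3*a^3 + 19*a^2 + 38*a + 24)/(9*a^3 - 81*a^2 + 68*a + 32)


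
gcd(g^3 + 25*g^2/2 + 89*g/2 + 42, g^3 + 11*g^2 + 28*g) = g^2 + 11*g + 28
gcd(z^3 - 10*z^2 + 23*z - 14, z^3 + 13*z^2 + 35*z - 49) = z - 1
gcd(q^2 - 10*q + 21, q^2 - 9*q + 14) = q - 7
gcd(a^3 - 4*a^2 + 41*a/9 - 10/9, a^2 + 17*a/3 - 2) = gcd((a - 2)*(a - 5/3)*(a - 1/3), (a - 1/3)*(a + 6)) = a - 1/3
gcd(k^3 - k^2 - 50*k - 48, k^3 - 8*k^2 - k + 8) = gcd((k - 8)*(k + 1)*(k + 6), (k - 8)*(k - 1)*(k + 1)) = k^2 - 7*k - 8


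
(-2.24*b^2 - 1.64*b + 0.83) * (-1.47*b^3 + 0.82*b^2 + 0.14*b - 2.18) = 3.2928*b^5 + 0.574*b^4 - 2.8785*b^3 + 5.3342*b^2 + 3.6914*b - 1.8094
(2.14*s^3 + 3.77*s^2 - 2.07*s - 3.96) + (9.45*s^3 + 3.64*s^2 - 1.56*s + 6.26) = 11.59*s^3 + 7.41*s^2 - 3.63*s + 2.3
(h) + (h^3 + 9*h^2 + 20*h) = h^3 + 9*h^2 + 21*h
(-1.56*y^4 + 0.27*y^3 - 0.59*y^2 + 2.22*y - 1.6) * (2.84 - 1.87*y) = 2.9172*y^5 - 4.9353*y^4 + 1.8701*y^3 - 5.827*y^2 + 9.2968*y - 4.544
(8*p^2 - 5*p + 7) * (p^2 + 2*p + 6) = 8*p^4 + 11*p^3 + 45*p^2 - 16*p + 42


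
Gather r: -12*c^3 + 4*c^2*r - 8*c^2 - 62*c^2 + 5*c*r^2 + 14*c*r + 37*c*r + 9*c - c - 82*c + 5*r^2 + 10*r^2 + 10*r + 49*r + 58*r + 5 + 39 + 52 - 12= -12*c^3 - 70*c^2 - 74*c + r^2*(5*c + 15) + r*(4*c^2 + 51*c + 117) + 84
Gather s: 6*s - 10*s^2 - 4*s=-10*s^2 + 2*s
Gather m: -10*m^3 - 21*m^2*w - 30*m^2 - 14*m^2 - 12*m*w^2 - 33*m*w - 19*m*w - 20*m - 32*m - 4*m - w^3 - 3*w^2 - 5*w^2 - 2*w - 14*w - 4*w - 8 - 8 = -10*m^3 + m^2*(-21*w - 44) + m*(-12*w^2 - 52*w - 56) - w^3 - 8*w^2 - 20*w - 16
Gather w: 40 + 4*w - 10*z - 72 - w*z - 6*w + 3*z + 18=w*(-z - 2) - 7*z - 14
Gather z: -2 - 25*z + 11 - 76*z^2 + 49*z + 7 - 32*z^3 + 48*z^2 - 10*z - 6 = -32*z^3 - 28*z^2 + 14*z + 10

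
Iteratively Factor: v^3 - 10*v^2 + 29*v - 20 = (v - 4)*(v^2 - 6*v + 5) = (v - 5)*(v - 4)*(v - 1)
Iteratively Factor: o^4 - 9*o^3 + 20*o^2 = (o - 4)*(o^3 - 5*o^2) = o*(o - 4)*(o^2 - 5*o) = o*(o - 5)*(o - 4)*(o)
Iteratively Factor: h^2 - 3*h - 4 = (h - 4)*(h + 1)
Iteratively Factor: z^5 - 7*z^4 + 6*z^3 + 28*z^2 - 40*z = (z + 2)*(z^4 - 9*z^3 + 24*z^2 - 20*z) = (z - 5)*(z + 2)*(z^3 - 4*z^2 + 4*z) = (z - 5)*(z - 2)*(z + 2)*(z^2 - 2*z) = z*(z - 5)*(z - 2)*(z + 2)*(z - 2)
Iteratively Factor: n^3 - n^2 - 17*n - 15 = (n + 3)*(n^2 - 4*n - 5) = (n - 5)*(n + 3)*(n + 1)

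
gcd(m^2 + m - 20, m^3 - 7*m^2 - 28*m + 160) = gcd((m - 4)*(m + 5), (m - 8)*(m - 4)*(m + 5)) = m^2 + m - 20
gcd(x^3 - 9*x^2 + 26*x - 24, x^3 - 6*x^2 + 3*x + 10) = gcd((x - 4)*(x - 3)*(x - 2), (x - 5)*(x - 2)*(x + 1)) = x - 2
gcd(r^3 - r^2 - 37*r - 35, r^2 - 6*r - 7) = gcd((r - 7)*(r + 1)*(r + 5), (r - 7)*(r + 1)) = r^2 - 6*r - 7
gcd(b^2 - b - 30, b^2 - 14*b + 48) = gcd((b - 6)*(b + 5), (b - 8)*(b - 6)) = b - 6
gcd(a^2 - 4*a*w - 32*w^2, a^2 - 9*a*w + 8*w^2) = -a + 8*w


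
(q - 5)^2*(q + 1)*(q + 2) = q^4 - 7*q^3 - 3*q^2 + 55*q + 50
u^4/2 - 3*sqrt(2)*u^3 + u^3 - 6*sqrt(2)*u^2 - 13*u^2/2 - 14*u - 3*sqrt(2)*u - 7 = (u/2 + 1/2)*(u + 1)*(u - 7*sqrt(2))*(u + sqrt(2))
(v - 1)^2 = v^2 - 2*v + 1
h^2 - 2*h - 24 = (h - 6)*(h + 4)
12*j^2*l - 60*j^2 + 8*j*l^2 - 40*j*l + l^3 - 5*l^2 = (2*j + l)*(6*j + l)*(l - 5)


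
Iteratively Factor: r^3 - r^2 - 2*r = (r)*(r^2 - r - 2) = r*(r - 2)*(r + 1)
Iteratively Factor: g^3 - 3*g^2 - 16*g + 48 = (g + 4)*(g^2 - 7*g + 12) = (g - 4)*(g + 4)*(g - 3)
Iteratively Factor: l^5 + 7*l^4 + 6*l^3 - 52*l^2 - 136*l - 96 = (l - 3)*(l^4 + 10*l^3 + 36*l^2 + 56*l + 32) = (l - 3)*(l + 4)*(l^3 + 6*l^2 + 12*l + 8) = (l - 3)*(l + 2)*(l + 4)*(l^2 + 4*l + 4) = (l - 3)*(l + 2)^2*(l + 4)*(l + 2)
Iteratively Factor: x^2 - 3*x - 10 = (x - 5)*(x + 2)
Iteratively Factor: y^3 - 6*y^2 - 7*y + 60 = (y + 3)*(y^2 - 9*y + 20) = (y - 4)*(y + 3)*(y - 5)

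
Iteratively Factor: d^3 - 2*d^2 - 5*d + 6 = (d - 1)*(d^2 - d - 6) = (d - 3)*(d - 1)*(d + 2)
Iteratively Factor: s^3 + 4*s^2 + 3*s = (s + 1)*(s^2 + 3*s) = (s + 1)*(s + 3)*(s)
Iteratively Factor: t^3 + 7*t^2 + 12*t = (t + 4)*(t^2 + 3*t) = t*(t + 4)*(t + 3)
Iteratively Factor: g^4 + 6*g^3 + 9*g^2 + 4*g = (g + 4)*(g^3 + 2*g^2 + g) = g*(g + 4)*(g^2 + 2*g + 1) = g*(g + 1)*(g + 4)*(g + 1)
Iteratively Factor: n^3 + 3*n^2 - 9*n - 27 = (n + 3)*(n^2 - 9) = (n + 3)^2*(n - 3)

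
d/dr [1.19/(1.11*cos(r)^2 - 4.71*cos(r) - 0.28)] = (2.6418*cos(r) - 5.6049)*sin(r)/(-1.11*cos(r)^2 + 4.71*cos(r) + 0.28)^2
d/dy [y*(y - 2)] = 2*y - 2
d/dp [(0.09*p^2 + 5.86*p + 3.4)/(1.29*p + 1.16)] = (0.1161*p^2 + 0.2088*p + 2.4116)/(1.6641*p^2 + 2.9928*p + 1.3456)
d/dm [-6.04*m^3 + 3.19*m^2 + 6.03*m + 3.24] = -18.12*m^2 + 6.38*m + 6.03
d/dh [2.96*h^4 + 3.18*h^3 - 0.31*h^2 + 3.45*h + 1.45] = 11.84*h^3 + 9.54*h^2 - 0.62*h + 3.45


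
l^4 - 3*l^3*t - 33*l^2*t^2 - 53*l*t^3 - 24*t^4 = (l - 8*t)*(l + t)^2*(l + 3*t)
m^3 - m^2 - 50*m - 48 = (m - 8)*(m + 1)*(m + 6)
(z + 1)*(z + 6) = z^2 + 7*z + 6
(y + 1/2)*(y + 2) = y^2 + 5*y/2 + 1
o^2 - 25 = (o - 5)*(o + 5)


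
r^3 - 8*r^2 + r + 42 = (r - 7)*(r - 3)*(r + 2)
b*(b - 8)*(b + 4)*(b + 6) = b^4 + 2*b^3 - 56*b^2 - 192*b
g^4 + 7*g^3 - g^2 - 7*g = g*(g - 1)*(g + 1)*(g + 7)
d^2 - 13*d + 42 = (d - 7)*(d - 6)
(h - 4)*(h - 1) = h^2 - 5*h + 4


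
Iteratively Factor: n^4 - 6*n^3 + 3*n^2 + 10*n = (n + 1)*(n^3 - 7*n^2 + 10*n) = (n - 2)*(n + 1)*(n^2 - 5*n) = (n - 5)*(n - 2)*(n + 1)*(n)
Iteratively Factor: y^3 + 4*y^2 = (y)*(y^2 + 4*y) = y*(y + 4)*(y)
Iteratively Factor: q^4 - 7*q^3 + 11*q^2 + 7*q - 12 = (q - 4)*(q^3 - 3*q^2 - q + 3) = (q - 4)*(q + 1)*(q^2 - 4*q + 3) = (q - 4)*(q - 3)*(q + 1)*(q - 1)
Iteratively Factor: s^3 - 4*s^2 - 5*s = (s - 5)*(s^2 + s) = s*(s - 5)*(s + 1)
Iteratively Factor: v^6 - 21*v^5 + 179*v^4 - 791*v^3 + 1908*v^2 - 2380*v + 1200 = (v - 5)*(v^5 - 16*v^4 + 99*v^3 - 296*v^2 + 428*v - 240) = (v - 5)*(v - 2)*(v^4 - 14*v^3 + 71*v^2 - 154*v + 120) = (v - 5)^2*(v - 2)*(v^3 - 9*v^2 + 26*v - 24) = (v - 5)^2*(v - 3)*(v - 2)*(v^2 - 6*v + 8) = (v - 5)^2*(v - 3)*(v - 2)^2*(v - 4)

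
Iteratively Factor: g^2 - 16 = (g - 4)*(g + 4)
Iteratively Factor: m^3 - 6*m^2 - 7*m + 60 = (m + 3)*(m^2 - 9*m + 20) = (m - 5)*(m + 3)*(m - 4)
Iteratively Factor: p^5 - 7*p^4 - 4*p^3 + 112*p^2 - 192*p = (p - 4)*(p^4 - 3*p^3 - 16*p^2 + 48*p) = p*(p - 4)*(p^3 - 3*p^2 - 16*p + 48) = p*(p - 4)^2*(p^2 + p - 12) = p*(p - 4)^2*(p - 3)*(p + 4)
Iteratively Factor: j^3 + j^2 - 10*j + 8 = (j - 2)*(j^2 + 3*j - 4) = (j - 2)*(j - 1)*(j + 4)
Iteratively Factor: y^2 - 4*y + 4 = (y - 2)*(y - 2)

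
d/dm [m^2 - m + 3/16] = 2*m - 1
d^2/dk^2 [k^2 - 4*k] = 2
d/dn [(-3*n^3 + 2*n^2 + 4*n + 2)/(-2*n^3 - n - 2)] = 2*(2*n^4 + 11*n^3 + 14*n^2 - 4*n - 3)/(4*n^6 + 4*n^4 + 8*n^3 + n^2 + 4*n + 4)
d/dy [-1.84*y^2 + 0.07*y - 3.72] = 0.07 - 3.68*y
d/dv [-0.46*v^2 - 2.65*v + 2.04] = -0.92*v - 2.65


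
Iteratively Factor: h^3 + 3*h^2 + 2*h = (h + 1)*(h^2 + 2*h) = h*(h + 1)*(h + 2)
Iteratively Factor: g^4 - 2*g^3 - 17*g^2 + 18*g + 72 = (g + 3)*(g^3 - 5*g^2 - 2*g + 24) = (g - 4)*(g + 3)*(g^2 - g - 6) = (g - 4)*(g - 3)*(g + 3)*(g + 2)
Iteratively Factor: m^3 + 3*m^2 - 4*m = (m)*(m^2 + 3*m - 4) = m*(m + 4)*(m - 1)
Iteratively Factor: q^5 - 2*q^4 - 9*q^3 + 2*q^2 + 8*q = (q + 1)*(q^4 - 3*q^3 - 6*q^2 + 8*q) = (q + 1)*(q + 2)*(q^3 - 5*q^2 + 4*q) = (q - 1)*(q + 1)*(q + 2)*(q^2 - 4*q) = q*(q - 1)*(q + 1)*(q + 2)*(q - 4)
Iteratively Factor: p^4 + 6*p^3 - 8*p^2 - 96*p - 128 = (p + 4)*(p^3 + 2*p^2 - 16*p - 32) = (p + 2)*(p + 4)*(p^2 - 16) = (p - 4)*(p + 2)*(p + 4)*(p + 4)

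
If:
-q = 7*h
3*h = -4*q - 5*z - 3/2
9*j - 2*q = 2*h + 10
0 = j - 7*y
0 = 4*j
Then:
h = 5/6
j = 0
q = -35/6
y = 0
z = 58/15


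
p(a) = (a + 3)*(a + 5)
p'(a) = 2*a + 8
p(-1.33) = 6.13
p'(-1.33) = 5.34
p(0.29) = 17.40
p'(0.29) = 8.58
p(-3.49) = -0.74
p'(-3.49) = 1.02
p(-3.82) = -0.97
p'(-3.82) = 0.36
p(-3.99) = -1.00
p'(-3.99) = 0.02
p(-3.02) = -0.04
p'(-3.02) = 1.96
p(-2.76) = 0.54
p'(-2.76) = 2.48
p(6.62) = 111.78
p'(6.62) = 21.24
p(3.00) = 48.00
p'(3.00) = 14.00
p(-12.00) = 63.00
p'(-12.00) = -16.00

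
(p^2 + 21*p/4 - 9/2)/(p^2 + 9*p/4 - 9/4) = (p + 6)/(p + 3)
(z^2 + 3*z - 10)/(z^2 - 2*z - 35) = (z - 2)/(z - 7)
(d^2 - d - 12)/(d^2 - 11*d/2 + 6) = 2*(d + 3)/(2*d - 3)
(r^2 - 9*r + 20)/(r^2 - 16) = (r - 5)/(r + 4)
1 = 1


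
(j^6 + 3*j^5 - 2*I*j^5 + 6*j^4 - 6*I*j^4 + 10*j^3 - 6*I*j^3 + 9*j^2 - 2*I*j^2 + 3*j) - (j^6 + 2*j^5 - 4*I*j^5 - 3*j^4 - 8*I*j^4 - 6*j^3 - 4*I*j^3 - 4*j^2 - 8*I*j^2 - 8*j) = j^5 + 2*I*j^5 + 9*j^4 + 2*I*j^4 + 16*j^3 - 2*I*j^3 + 13*j^2 + 6*I*j^2 + 11*j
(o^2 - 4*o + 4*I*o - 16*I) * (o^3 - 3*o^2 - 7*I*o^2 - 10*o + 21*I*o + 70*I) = o^5 - 7*o^4 - 3*I*o^4 + 30*o^3 + 21*I*o^3 - 156*o^2 - 6*I*o^2 + 56*o - 120*I*o + 1120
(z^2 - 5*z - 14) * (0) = 0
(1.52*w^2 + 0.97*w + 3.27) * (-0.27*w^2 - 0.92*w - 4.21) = -0.4104*w^4 - 1.6603*w^3 - 8.1745*w^2 - 7.0921*w - 13.7667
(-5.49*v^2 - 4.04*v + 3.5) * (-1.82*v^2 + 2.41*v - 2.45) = 9.9918*v^4 - 5.8781*v^3 - 2.6559*v^2 + 18.333*v - 8.575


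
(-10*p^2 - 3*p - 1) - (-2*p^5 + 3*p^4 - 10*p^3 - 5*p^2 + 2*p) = 2*p^5 - 3*p^4 + 10*p^3 - 5*p^2 - 5*p - 1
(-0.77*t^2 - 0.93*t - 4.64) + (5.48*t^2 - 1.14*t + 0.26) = 4.71*t^2 - 2.07*t - 4.38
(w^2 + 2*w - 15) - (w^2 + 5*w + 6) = -3*w - 21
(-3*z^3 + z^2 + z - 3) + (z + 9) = -3*z^3 + z^2 + 2*z + 6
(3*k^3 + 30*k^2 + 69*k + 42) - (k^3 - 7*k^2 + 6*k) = 2*k^3 + 37*k^2 + 63*k + 42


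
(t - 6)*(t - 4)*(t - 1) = t^3 - 11*t^2 + 34*t - 24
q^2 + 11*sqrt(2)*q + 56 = (q + 4*sqrt(2))*(q + 7*sqrt(2))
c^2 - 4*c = c*(c - 4)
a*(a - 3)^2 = a^3 - 6*a^2 + 9*a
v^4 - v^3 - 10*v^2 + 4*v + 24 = (v - 3)*(v - 2)*(v + 2)^2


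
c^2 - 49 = (c - 7)*(c + 7)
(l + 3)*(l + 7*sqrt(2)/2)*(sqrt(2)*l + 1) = sqrt(2)*l^3 + 3*sqrt(2)*l^2 + 8*l^2 + 7*sqrt(2)*l/2 + 24*l + 21*sqrt(2)/2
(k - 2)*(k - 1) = k^2 - 3*k + 2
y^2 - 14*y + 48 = (y - 8)*(y - 6)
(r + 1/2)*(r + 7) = r^2 + 15*r/2 + 7/2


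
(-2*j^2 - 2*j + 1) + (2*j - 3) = -2*j^2 - 2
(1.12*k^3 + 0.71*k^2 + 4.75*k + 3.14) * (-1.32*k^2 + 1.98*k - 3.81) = -1.4784*k^5 + 1.2804*k^4 - 9.1314*k^3 + 2.5551*k^2 - 11.8803*k - 11.9634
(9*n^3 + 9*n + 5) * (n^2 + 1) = 9*n^5 + 18*n^3 + 5*n^2 + 9*n + 5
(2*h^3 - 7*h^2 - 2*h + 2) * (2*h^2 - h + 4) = 4*h^5 - 16*h^4 + 11*h^3 - 22*h^2 - 10*h + 8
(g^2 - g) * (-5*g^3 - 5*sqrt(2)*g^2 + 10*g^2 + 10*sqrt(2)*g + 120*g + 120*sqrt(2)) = -5*g^5 - 5*sqrt(2)*g^4 + 15*g^4 + 15*sqrt(2)*g^3 + 110*g^3 - 120*g^2 + 110*sqrt(2)*g^2 - 120*sqrt(2)*g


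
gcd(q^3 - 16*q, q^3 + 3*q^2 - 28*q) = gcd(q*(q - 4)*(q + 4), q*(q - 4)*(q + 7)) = q^2 - 4*q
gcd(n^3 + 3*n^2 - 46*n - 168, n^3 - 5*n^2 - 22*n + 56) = n^2 - 3*n - 28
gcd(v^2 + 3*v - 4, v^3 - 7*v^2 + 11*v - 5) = v - 1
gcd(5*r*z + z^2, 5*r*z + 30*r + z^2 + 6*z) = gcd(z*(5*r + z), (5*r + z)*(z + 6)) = 5*r + z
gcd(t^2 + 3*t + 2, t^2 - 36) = 1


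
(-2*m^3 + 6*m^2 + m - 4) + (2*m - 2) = -2*m^3 + 6*m^2 + 3*m - 6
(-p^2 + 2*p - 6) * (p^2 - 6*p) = -p^4 + 8*p^3 - 18*p^2 + 36*p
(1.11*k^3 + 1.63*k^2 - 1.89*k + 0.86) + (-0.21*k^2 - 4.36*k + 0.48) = 1.11*k^3 + 1.42*k^2 - 6.25*k + 1.34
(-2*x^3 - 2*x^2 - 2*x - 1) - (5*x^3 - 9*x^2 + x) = -7*x^3 + 7*x^2 - 3*x - 1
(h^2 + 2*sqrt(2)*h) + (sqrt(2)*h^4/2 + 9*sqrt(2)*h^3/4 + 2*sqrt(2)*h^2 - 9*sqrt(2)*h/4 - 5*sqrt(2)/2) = sqrt(2)*h^4/2 + 9*sqrt(2)*h^3/4 + h^2 + 2*sqrt(2)*h^2 - sqrt(2)*h/4 - 5*sqrt(2)/2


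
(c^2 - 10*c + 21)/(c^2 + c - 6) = (c^2 - 10*c + 21)/(c^2 + c - 6)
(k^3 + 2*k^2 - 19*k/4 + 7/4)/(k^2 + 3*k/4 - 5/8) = 2*(2*k^2 + 5*k - 7)/(4*k + 5)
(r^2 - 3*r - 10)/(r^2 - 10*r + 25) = (r + 2)/(r - 5)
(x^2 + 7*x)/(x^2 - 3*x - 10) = x*(x + 7)/(x^2 - 3*x - 10)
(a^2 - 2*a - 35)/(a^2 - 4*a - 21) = (a + 5)/(a + 3)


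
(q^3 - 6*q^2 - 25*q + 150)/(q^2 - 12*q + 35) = (q^2 - q - 30)/(q - 7)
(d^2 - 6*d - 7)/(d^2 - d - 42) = (d + 1)/(d + 6)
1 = 1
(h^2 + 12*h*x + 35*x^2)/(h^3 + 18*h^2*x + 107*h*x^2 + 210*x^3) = 1/(h + 6*x)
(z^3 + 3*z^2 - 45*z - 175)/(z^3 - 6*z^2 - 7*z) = (z^2 + 10*z + 25)/(z*(z + 1))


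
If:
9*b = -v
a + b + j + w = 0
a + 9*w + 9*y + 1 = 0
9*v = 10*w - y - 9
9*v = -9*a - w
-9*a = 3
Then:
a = -1/3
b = -325/13122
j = -4171/6561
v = 325/1458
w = 161/162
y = -173/162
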